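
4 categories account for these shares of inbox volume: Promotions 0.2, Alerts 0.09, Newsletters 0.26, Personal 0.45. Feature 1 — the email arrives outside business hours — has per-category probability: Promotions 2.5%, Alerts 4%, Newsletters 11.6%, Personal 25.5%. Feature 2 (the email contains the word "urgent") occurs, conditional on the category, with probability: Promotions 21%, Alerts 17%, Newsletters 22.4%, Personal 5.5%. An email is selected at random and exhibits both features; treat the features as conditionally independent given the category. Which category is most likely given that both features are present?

Newsletters

Compute prior × likelihood for every hypothesis:
  Promotions: 0.2 × 0.025 × 0.21 = 0.00105
  Alerts: 0.09 × 0.04 × 0.17 = 0.000612
  Newsletters: 0.26 × 0.116 × 0.224 = 0.00675584
  Personal: 0.45 × 0.255 × 0.055 = 0.00631125
Normalizing constant = 0.01472909.
Largest term belongs to Newsletters, so Newsletters is most probable.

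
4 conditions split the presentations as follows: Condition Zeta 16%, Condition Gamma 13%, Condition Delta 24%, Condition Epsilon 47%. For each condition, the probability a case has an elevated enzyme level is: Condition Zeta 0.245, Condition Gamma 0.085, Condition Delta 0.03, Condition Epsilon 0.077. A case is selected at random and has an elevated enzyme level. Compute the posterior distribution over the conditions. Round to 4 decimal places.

Condition Zeta 0.4186, Condition Gamma 0.1180, Condition Delta 0.0769, Condition Epsilon 0.3865

Compute prior × likelihood for every hypothesis:
  Condition Zeta: 0.16 × 0.245 = 0.0392
  Condition Gamma: 0.13 × 0.085 = 0.01105
  Condition Delta: 0.24 × 0.03 = 0.0072
  Condition Epsilon: 0.47 × 0.077 = 0.03619
Sum = 0.09364.
P(Condition Zeta | elevated) = 0.0392/0.09364 ≈ 0.4186
P(Condition Gamma | elevated) = 0.01105/0.09364 ≈ 0.1180
P(Condition Delta | elevated) = 0.0072/0.09364 ≈ 0.0769
P(Condition Epsilon | elevated) = 0.03619/0.09364 ≈ 0.3865
(Check: 0.4186+0.1180+0.0769+0.3865 = 1.0000.)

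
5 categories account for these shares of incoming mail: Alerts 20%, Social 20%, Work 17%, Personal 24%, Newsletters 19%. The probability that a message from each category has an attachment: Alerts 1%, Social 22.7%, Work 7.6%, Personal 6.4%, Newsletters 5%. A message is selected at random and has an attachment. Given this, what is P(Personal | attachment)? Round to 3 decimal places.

0.180

Compute prior × likelihood for every hypothesis:
  Alerts: 0.2 × 0.01 = 0.002
  Social: 0.2 × 0.227 = 0.0454
  Work: 0.17 × 0.076 = 0.01292
  Personal: 0.24 × 0.064 = 0.01536
  Newsletters: 0.19 × 0.05 = 0.0095
Sum = 0.08518.
P(Personal | evidence) = 0.01536 / 0.08518 ≈ 0.180.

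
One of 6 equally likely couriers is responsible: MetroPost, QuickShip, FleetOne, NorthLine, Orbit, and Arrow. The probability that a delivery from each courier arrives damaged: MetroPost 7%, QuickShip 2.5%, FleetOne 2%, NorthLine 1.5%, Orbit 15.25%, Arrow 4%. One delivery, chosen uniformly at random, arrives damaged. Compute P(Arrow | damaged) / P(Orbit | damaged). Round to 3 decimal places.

0.262

With a uniform prior (1/6 each), posterior ∝ likelihood:
  MetroPost: 0.07
  QuickShip: 0.025
  FleetOne: 0.02
  NorthLine: 0.015
  Orbit: 0.1525
  Arrow: 0.04
Normalizing constant = 0.3225.
The ratio is 0.04 / 0.1525 (the normalizer cancels) = 0.262.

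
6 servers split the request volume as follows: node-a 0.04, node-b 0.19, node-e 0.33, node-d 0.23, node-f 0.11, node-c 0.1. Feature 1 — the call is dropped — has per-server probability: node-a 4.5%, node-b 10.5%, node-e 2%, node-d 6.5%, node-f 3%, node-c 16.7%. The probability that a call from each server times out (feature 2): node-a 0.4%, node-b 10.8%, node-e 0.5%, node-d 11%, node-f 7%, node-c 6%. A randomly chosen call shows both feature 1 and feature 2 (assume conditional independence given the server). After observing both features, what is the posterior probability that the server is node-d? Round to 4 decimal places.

0.3242

Unnormalized posteriors (prior × likelihood):
  node-a: 0.04 × 0.045 × 0.004 = 0.0000072
  node-b: 0.19 × 0.105 × 0.108 = 0.0021546
  node-e: 0.33 × 0.02 × 0.005 = 0.000033
  node-d: 0.23 × 0.065 × 0.11 = 0.0016445
  node-f: 0.11 × 0.03 × 0.07 = 0.000231
  node-c: 0.1 × 0.167 × 0.06 = 0.001002
Normalizing constant = 0.0050723.
P(node-d | evidence) = 0.0016445 / 0.0050723 ≈ 0.3242.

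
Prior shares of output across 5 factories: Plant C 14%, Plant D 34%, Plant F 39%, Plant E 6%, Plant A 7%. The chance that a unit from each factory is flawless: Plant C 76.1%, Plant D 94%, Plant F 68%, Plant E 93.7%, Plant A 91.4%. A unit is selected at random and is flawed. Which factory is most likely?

Plant F

Taking complements, P(flawed | each) = Plant C 0.239, Plant D 0.06, Plant F 0.32, Plant E 0.063, Plant A 0.086.
Compute prior × likelihood for every hypothesis:
  Plant C: 0.14 × 0.239 = 0.03346
  Plant D: 0.34 × 0.06 = 0.0204
  Plant F: 0.39 × 0.32 = 0.1248
  Plant E: 0.06 × 0.063 = 0.00378
  Plant A: 0.07 × 0.086 = 0.00602
Total = 0.18846.
Largest term belongs to Plant F, so Plant F is most probable.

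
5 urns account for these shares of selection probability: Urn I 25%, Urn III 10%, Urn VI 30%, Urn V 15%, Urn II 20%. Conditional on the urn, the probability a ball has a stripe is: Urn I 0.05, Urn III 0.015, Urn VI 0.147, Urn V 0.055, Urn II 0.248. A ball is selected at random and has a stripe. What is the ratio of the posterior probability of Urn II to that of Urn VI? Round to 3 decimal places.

1.125

Prior × likelihood for each hypothesis:
  Urn I: 0.25 × 0.05 = 0.0125
  Urn III: 0.1 × 0.015 = 0.0015
  Urn VI: 0.3 × 0.147 = 0.0441
  Urn V: 0.15 × 0.055 = 0.00825
  Urn II: 0.2 × 0.248 = 0.0496
Normalizing constant = 0.11595.
The ratio is 0.0496 / 0.0441 (the normalizer cancels) = 1.125.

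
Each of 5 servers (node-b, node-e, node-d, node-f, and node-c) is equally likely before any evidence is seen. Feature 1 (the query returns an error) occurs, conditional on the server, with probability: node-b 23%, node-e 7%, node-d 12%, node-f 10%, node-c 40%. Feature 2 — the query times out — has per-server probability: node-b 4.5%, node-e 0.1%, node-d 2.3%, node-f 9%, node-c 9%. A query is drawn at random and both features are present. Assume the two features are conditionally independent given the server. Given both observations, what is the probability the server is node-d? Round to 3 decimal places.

0.047

With a uniform prior (1/5 each), posterior ∝ likelihood:
  node-b: 0.23 × 0.045 = 0.01035
  node-e: 0.07 × 0.001 = 0.00007
  node-d: 0.12 × 0.023 = 0.00276
  node-f: 0.1 × 0.09 = 0.009
  node-c: 0.4 × 0.09 = 0.036
Total = 0.05818.
P(node-d | evidence) = 0.00276 / 0.05818 ≈ 0.047.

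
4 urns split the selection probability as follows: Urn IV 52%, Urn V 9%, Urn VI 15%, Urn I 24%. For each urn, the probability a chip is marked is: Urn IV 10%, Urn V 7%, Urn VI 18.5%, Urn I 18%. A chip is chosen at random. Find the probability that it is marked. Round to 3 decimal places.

0.129

Compute prior × likelihood for every hypothesis:
  Urn IV: 0.52 × 0.1 = 0.052
  Urn V: 0.09 × 0.07 = 0.0063
  Urn VI: 0.15 × 0.185 = 0.02775
  Urn I: 0.24 × 0.18 = 0.0432
P(marked) = 0.052 + 0.0063 + 0.02775 + 0.0432 = 0.12925 → 0.129.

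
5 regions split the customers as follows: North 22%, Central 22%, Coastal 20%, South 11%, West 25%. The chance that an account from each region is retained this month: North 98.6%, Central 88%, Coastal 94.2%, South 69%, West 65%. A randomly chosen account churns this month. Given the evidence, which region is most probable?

Taking complements, P(churn | each) = North 0.014, Central 0.12, Coastal 0.058, South 0.31, West 0.35.
Prior × likelihood for each hypothesis:
  North: 0.22 × 0.014 = 0.00308
  Central: 0.22 × 0.12 = 0.0264
  Coastal: 0.2 × 0.058 = 0.0116
  South: 0.11 × 0.31 = 0.0341
  West: 0.25 × 0.35 = 0.0875
Sum = 0.16268.
Largest term belongs to West, so West is most probable.

West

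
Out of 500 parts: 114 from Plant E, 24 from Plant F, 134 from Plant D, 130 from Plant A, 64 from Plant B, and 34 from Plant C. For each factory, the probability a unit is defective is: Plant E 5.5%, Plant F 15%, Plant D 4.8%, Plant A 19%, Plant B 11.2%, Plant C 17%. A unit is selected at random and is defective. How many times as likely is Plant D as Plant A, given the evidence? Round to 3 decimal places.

0.260

By Bayes' rule, posterior ∝ prior × likelihood:
  Plant E: 0.228 × 0.055 = 0.01254
  Plant F: 0.048 × 0.15 = 0.0072
  Plant D: 0.268 × 0.048 = 0.012864
  Plant A: 0.26 × 0.19 = 0.0494
  Plant B: 0.128 × 0.112 = 0.014336
  Plant C: 0.068 × 0.17 = 0.01156
Total = 0.1079.
The ratio is 0.012864 / 0.0494 (the normalizer cancels) = 0.260.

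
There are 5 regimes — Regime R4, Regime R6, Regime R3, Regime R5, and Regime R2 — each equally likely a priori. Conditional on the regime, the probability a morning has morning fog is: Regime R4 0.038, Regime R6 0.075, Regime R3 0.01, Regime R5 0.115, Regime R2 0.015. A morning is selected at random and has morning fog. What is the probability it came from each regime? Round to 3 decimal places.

Regime R4 0.150, Regime R6 0.296, Regime R3 0.040, Regime R5 0.455, Regime R2 0.059

With a uniform prior (1/5 each), posterior ∝ likelihood:
  Regime R4: 0.038
  Regime R6: 0.075
  Regime R3: 0.01
  Regime R5: 0.115
  Regime R2: 0.015
Sum = 0.253.
P(Regime R4 | fog) = 0.038/0.253 ≈ 0.150
P(Regime R6 | fog) = 0.075/0.253 ≈ 0.296
P(Regime R3 | fog) = 0.01/0.253 ≈ 0.040
P(Regime R5 | fog) = 0.115/0.253 ≈ 0.455
P(Regime R2 | fog) = 0.015/0.253 ≈ 0.059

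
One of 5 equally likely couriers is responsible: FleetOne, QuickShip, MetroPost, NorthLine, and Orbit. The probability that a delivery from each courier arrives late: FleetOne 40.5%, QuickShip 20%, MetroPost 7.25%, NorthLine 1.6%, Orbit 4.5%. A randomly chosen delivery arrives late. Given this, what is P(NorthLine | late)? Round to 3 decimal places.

0.022

Since the prior is uniform, the posterior is proportional to the likelihood:
  FleetOne: 0.405
  QuickShip: 0.2
  MetroPost: 0.0725
  NorthLine: 0.016
  Orbit: 0.045
Sum = 0.7385.
P(NorthLine | evidence) = 0.016 / 0.7385 ≈ 0.022.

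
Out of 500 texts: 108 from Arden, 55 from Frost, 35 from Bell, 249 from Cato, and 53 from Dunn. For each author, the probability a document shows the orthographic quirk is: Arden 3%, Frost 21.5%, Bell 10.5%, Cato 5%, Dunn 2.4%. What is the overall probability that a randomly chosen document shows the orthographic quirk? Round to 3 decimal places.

0.065

Prior × likelihood for each hypothesis:
  Arden: 0.216 × 0.03 = 0.00648
  Frost: 0.11 × 0.215 = 0.02365
  Bell: 0.07 × 0.105 = 0.00735
  Cato: 0.498 × 0.05 = 0.0249
  Dunn: 0.106 × 0.024 = 0.002544
P(quirk) = 0.00648 + 0.02365 + 0.00735 + 0.0249 + 0.002544 = 0.064924 → 0.065.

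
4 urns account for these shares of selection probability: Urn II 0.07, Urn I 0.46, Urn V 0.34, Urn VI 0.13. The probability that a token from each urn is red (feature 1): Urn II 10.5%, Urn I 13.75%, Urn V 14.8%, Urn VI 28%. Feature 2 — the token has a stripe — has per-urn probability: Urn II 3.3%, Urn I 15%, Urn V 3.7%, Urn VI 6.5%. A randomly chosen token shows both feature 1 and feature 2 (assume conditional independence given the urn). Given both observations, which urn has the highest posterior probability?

Urn I

By Bayes' rule, posterior ∝ prior × likelihood:
  Urn II: 0.07 × 0.105 × 0.033 = 0.00024255
  Urn I: 0.46 × 0.1375 × 0.15 = 0.0094875
  Urn V: 0.34 × 0.148 × 0.037 = 0.00186184
  Urn VI: 0.13 × 0.28 × 0.065 = 0.002366
Total = 0.01395789.
Largest term belongs to Urn I, so Urn I is most probable.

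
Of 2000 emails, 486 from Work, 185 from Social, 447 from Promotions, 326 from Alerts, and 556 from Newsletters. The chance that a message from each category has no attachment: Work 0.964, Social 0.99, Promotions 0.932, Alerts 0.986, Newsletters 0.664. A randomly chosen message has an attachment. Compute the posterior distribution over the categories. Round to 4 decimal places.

Taking complements, P(attachment | each) = Work 0.036, Social 0.01, Promotions 0.068, Alerts 0.014, Newsletters 0.336.
Prior × likelihood for each hypothesis:
  Work: 0.243 × 0.036 = 0.008748
  Social: 0.0925 × 0.01 = 0.000925
  Promotions: 0.2235 × 0.068 = 0.015198
  Alerts: 0.163 × 0.014 = 0.002282
  Newsletters: 0.278 × 0.336 = 0.093408
Total = 0.120561.
P(Work | attachment) = 0.008748/0.120561 ≈ 0.0726
P(Social | attachment) = 0.000925/0.120561 ≈ 0.0077
P(Promotions | attachment) = 0.015198/0.120561 ≈ 0.1261
P(Alerts | attachment) = 0.002282/0.120561 ≈ 0.0189
P(Newsletters | attachment) = 0.093408/0.120561 ≈ 0.7748
(Check: 0.0726+0.0077+0.1261+0.0189+0.7748 = 1.0001.)

Work 0.0726, Social 0.0077, Promotions 0.1261, Alerts 0.0189, Newsletters 0.7748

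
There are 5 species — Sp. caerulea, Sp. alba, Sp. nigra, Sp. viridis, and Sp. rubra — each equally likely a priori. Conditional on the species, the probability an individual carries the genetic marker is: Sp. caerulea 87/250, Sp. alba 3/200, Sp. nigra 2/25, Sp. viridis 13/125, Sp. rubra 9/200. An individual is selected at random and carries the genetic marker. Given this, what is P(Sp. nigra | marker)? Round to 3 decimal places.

0.135

With a uniform prior (1/5 each), posterior ∝ likelihood:
  Sp. caerulea: 0.348
  Sp. alba: 0.015
  Sp. nigra: 0.08
  Sp. viridis: 0.104
  Sp. rubra: 0.045
Normalizing constant = 0.592.
P(Sp. nigra | evidence) = 0.08 / 0.592 ≈ 0.135.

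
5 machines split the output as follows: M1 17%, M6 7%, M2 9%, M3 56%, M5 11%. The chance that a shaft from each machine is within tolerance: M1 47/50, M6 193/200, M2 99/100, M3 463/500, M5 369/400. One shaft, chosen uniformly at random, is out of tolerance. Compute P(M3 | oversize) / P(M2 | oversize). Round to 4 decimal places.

Taking complements, P(oversize | each) = M1 0.06, M6 0.035, M2 0.01, M3 0.074, M5 0.0775.
By Bayes' rule, posterior ∝ prior × likelihood:
  M1: 0.17 × 0.06 = 0.0102
  M6: 0.07 × 0.035 = 0.00245
  M2: 0.09 × 0.01 = 0.0009
  M3: 0.56 × 0.074 = 0.04144
  M5: 0.11 × 0.0775 = 0.008525
Total = 0.063515.
The ratio is 0.04144 / 0.0009 (the normalizer cancels) = 46.0444.

46.0444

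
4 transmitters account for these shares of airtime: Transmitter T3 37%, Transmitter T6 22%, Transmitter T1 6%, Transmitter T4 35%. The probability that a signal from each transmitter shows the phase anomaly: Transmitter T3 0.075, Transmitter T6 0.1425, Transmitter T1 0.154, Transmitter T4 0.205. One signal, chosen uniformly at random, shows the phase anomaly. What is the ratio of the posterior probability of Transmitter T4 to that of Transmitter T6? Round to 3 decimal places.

Prior × likelihood for each hypothesis:
  Transmitter T3: 0.37 × 0.075 = 0.02775
  Transmitter T6: 0.22 × 0.1425 = 0.03135
  Transmitter T1: 0.06 × 0.154 = 0.00924
  Transmitter T4: 0.35 × 0.205 = 0.07175
Sum = 0.14009.
The ratio is 0.07175 / 0.03135 (the normalizer cancels) = 2.289.

2.289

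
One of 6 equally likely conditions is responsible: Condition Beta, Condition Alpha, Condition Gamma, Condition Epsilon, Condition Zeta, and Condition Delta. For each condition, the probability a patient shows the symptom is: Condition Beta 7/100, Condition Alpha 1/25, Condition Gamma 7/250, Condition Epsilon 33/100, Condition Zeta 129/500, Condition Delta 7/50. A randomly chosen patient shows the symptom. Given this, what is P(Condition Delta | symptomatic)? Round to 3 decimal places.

Since the prior is uniform, the posterior is proportional to the likelihood:
  Condition Beta: 0.07
  Condition Alpha: 0.04
  Condition Gamma: 0.028
  Condition Epsilon: 0.33
  Condition Zeta: 0.258
  Condition Delta: 0.14
Normalizing constant = 0.866.
P(Condition Delta | evidence) = 0.14 / 0.866 ≈ 0.162.

0.162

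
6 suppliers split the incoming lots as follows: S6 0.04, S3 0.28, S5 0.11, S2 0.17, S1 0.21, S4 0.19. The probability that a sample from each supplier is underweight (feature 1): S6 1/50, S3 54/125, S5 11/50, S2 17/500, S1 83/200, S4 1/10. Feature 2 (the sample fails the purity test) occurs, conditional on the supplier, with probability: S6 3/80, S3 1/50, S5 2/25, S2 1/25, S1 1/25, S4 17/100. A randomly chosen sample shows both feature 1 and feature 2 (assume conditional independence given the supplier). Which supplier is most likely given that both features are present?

S1

Unnormalized posteriors (prior × likelihood):
  S6: 0.04 × 0.02 × 0.0375 = 0.00003
  S3: 0.28 × 0.432 × 0.02 = 0.0024192
  S5: 0.11 × 0.22 × 0.08 = 0.001936
  S2: 0.17 × 0.034 × 0.04 = 0.0002312
  S1: 0.21 × 0.415 × 0.04 = 0.003486
  S4: 0.19 × 0.1 × 0.17 = 0.00323
Total = 0.0113324.
Largest term belongs to S1, so S1 is most probable.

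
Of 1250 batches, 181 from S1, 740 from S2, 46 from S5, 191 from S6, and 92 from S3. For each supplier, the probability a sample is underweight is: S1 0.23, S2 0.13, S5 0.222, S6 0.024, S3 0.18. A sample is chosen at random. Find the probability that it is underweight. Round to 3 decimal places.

Unnormalized posteriors (prior × likelihood):
  S1: 0.1448 × 0.23 = 0.033304
  S2: 0.592 × 0.13 = 0.07696
  S5: 0.0368 × 0.222 = 0.0081696
  S6: 0.1528 × 0.024 = 0.0036672
  S3: 0.0736 × 0.18 = 0.013248
P(underweight) = 0.033304 + 0.07696 + 0.0081696 + 0.0036672 + 0.013248 = 0.1353488 → 0.135.

0.135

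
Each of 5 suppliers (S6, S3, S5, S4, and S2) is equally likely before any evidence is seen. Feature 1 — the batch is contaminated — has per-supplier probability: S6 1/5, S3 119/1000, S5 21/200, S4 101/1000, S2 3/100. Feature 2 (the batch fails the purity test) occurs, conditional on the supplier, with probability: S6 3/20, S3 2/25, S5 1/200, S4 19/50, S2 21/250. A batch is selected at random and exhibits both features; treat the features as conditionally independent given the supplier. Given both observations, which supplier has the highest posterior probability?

Since the prior is uniform, the posterior is proportional to the likelihood:
  S6: 0.2 × 0.15 = 0.03
  S3: 0.119 × 0.08 = 0.00952
  S5: 0.105 × 0.005 = 0.000525
  S4: 0.101 × 0.38 = 0.03838
  S2: 0.03 × 0.084 = 0.00252
Sum = 0.080945.
Largest term belongs to S4, so S4 is most probable.

S4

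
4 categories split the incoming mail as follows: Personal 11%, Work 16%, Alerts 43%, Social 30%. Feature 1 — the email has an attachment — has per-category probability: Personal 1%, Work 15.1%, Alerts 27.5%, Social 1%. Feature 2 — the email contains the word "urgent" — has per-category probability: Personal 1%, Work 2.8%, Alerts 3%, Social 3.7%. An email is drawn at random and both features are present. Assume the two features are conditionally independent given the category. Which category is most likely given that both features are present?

By Bayes' rule, posterior ∝ prior × likelihood:
  Personal: 0.11 × 0.01 × 0.01 = 0.000011
  Work: 0.16 × 0.151 × 0.028 = 0.00067648
  Alerts: 0.43 × 0.275 × 0.03 = 0.0035475
  Social: 0.3 × 0.01 × 0.037 = 0.000111
Normalizing constant = 0.00434598.
Largest term belongs to Alerts, so Alerts is most probable.

Alerts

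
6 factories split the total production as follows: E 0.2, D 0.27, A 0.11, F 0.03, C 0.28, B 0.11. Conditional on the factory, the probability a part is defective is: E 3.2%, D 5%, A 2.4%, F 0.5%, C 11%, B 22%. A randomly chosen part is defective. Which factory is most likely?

C

By Bayes' rule, posterior ∝ prior × likelihood:
  E: 0.2 × 0.032 = 0.0064
  D: 0.27 × 0.05 = 0.0135
  A: 0.11 × 0.024 = 0.00264
  F: 0.03 × 0.005 = 0.00015
  C: 0.28 × 0.11 = 0.0308
  B: 0.11 × 0.22 = 0.0242
Normalizing constant = 0.07769.
Largest term belongs to C, so C is most probable.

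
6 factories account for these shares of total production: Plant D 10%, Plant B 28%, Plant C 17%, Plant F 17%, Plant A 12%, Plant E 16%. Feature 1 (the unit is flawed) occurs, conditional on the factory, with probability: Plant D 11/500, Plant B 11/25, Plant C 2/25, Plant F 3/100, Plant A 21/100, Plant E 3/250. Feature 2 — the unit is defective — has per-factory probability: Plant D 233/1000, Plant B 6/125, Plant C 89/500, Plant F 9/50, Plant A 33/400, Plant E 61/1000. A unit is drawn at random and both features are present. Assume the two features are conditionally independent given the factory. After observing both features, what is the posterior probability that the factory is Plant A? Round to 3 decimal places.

0.174

Prior × likelihood for each hypothesis:
  Plant D: 0.1 × 0.022 × 0.233 = 0.0005126
  Plant B: 0.28 × 0.44 × 0.048 = 0.0059136
  Plant C: 0.17 × 0.08 × 0.178 = 0.0024208
  Plant F: 0.17 × 0.03 × 0.18 = 0.000918
  Plant A: 0.12 × 0.21 × 0.0825 = 0.002079
  Plant E: 0.16 × 0.012 × 0.061 = 0.00011712
Normalizing constant = 0.01196112.
P(Plant A | evidence) = 0.002079 / 0.01196112 ≈ 0.174.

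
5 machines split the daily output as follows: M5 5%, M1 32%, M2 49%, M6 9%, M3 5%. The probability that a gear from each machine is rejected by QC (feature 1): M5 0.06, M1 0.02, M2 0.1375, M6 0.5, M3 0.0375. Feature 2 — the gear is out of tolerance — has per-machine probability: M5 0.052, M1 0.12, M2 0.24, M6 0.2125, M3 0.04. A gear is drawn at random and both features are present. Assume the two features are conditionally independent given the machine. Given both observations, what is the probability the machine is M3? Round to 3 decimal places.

Compute prior × likelihood for every hypothesis:
  M5: 0.05 × 0.06 × 0.052 = 0.000156
  M1: 0.32 × 0.02 × 0.12 = 0.000768
  M2: 0.49 × 0.1375 × 0.24 = 0.01617
  M6: 0.09 × 0.5 × 0.2125 = 0.0095625
  M3: 0.05 × 0.0375 × 0.04 = 0.000075
Normalizing constant = 0.0267315.
P(M3 | evidence) = 0.000075 / 0.0267315 ≈ 0.003.

0.003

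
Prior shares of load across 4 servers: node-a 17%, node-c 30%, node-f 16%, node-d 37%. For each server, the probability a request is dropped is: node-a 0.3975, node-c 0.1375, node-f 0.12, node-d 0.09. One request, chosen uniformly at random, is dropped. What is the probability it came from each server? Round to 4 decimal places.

By Bayes' rule, posterior ∝ prior × likelihood:
  node-a: 0.17 × 0.3975 = 0.067575
  node-c: 0.3 × 0.1375 = 0.04125
  node-f: 0.16 × 0.12 = 0.0192
  node-d: 0.37 × 0.09 = 0.0333
Normalizing constant = 0.161325.
P(node-a | dropped) = 0.067575/0.161325 ≈ 0.4189
P(node-c | dropped) = 0.04125/0.161325 ≈ 0.2557
P(node-f | dropped) = 0.0192/0.161325 ≈ 0.1190
P(node-d | dropped) = 0.0333/0.161325 ≈ 0.2064

node-a 0.4189, node-c 0.2557, node-f 0.1190, node-d 0.2064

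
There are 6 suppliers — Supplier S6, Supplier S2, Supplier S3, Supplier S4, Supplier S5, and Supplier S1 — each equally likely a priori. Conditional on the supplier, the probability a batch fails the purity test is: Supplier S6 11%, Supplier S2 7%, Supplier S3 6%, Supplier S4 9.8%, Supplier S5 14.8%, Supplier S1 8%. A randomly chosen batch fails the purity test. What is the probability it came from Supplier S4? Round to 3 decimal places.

0.173

With a uniform prior (1/6 each), posterior ∝ likelihood:
  Supplier S6: 0.11
  Supplier S2: 0.07
  Supplier S3: 0.06
  Supplier S4: 0.098
  Supplier S5: 0.148
  Supplier S1: 0.08
Total = 0.566.
P(Supplier S4 | evidence) = 0.098 / 0.566 ≈ 0.173.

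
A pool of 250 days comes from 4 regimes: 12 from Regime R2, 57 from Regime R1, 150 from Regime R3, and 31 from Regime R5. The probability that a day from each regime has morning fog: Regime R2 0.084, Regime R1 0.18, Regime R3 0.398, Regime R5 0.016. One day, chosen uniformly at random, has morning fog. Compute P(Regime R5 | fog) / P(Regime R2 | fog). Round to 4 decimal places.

Unnormalized posteriors (prior × likelihood):
  Regime R2: 0.048 × 0.084 = 0.004032
  Regime R1: 0.228 × 0.18 = 0.04104
  Regime R3: 0.6 × 0.398 = 0.2388
  Regime R5: 0.124 × 0.016 = 0.001984
Total = 0.285856.
The ratio is 0.001984 / 0.004032 (the normalizer cancels) = 0.4921.

0.4921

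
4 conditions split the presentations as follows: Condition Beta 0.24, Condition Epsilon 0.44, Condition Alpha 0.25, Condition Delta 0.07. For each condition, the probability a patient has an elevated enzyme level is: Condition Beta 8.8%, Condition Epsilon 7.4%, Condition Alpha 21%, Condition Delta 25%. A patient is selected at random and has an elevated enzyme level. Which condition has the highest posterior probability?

Condition Alpha

Prior × likelihood for each hypothesis:
  Condition Beta: 0.24 × 0.088 = 0.02112
  Condition Epsilon: 0.44 × 0.074 = 0.03256
  Condition Alpha: 0.25 × 0.21 = 0.0525
  Condition Delta: 0.07 × 0.25 = 0.0175
Sum = 0.12368.
Largest term belongs to Condition Alpha, so Condition Alpha is most probable.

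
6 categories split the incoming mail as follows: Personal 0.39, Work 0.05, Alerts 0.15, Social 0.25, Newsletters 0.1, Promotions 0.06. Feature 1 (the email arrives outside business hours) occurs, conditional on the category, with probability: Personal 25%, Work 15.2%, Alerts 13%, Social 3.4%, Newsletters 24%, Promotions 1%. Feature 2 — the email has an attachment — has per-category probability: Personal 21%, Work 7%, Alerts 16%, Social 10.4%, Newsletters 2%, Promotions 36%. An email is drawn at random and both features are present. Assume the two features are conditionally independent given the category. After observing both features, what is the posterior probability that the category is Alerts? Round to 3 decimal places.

Compute prior × likelihood for every hypothesis:
  Personal: 0.39 × 0.25 × 0.21 = 0.020475
  Work: 0.05 × 0.152 × 0.07 = 0.000532
  Alerts: 0.15 × 0.13 × 0.16 = 0.00312
  Social: 0.25 × 0.034 × 0.104 = 0.000884
  Newsletters: 0.1 × 0.24 × 0.02 = 0.00048
  Promotions: 0.06 × 0.01 × 0.36 = 0.000216
Sum = 0.025707.
P(Alerts | evidence) = 0.00312 / 0.025707 ≈ 0.121.

0.121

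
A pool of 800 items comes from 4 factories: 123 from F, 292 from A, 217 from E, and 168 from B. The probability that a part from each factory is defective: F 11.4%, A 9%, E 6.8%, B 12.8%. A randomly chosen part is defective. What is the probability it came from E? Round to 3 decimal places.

By Bayes' rule, posterior ∝ prior × likelihood:
  F: 0.15375 × 0.114 = 0.0175275
  A: 0.365 × 0.09 = 0.03285
  E: 0.27125 × 0.068 = 0.018445
  B: 0.21 × 0.128 = 0.02688
Normalizing constant = 0.0957025.
P(E | evidence) = 0.018445 / 0.0957025 ≈ 0.193.

0.193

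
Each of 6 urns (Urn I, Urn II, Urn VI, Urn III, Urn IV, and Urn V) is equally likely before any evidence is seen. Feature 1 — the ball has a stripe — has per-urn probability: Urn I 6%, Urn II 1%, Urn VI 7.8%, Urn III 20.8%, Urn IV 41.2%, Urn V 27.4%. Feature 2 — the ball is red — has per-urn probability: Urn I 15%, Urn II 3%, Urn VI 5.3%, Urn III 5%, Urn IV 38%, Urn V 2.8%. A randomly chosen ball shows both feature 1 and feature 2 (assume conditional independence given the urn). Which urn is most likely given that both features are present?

With a uniform prior (1/6 each), posterior ∝ likelihood:
  Urn I: 0.06 × 0.15 = 0.009
  Urn II: 0.01 × 0.03 = 0.0003
  Urn VI: 0.078 × 0.053 = 0.004134
  Urn III: 0.208 × 0.05 = 0.0104
  Urn IV: 0.412 × 0.38 = 0.15656
  Urn V: 0.274 × 0.028 = 0.007672
Total = 0.188066.
Largest term belongs to Urn IV, so Urn IV is most probable.

Urn IV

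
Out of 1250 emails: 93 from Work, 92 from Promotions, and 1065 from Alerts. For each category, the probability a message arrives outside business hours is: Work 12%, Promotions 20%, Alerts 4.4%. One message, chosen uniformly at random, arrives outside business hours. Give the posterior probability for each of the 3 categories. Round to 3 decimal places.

Prior × likelihood for each hypothesis:
  Work: 0.0744 × 0.12 = 0.008928
  Promotions: 0.0736 × 0.2 = 0.01472
  Alerts: 0.852 × 0.044 = 0.037488
Sum = 0.061136.
P(Work | off-hours) = 0.008928/0.061136 ≈ 0.146
P(Promotions | off-hours) = 0.01472/0.061136 ≈ 0.241
P(Alerts | off-hours) = 0.037488/0.061136 ≈ 0.613

Work 0.146, Promotions 0.241, Alerts 0.613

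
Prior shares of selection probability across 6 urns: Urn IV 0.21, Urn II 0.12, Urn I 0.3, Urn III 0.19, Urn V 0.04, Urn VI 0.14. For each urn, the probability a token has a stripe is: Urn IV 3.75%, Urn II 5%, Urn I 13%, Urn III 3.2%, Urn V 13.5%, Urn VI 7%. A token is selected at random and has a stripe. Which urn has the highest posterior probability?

Urn I

Compute prior × likelihood for every hypothesis:
  Urn IV: 0.21 × 0.0375 = 0.007875
  Urn II: 0.12 × 0.05 = 0.006
  Urn I: 0.3 × 0.13 = 0.039
  Urn III: 0.19 × 0.032 = 0.00608
  Urn V: 0.04 × 0.135 = 0.0054
  Urn VI: 0.14 × 0.07 = 0.0098
Sum = 0.074155.
Largest term belongs to Urn I, so Urn I is most probable.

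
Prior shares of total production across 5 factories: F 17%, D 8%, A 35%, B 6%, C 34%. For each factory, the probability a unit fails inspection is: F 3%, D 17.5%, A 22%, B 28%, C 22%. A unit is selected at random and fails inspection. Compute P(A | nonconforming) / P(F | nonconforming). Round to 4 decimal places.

15.0980

By Bayes' rule, posterior ∝ prior × likelihood:
  F: 0.17 × 0.03 = 0.0051
  D: 0.08 × 0.175 = 0.014
  A: 0.35 × 0.22 = 0.077
  B: 0.06 × 0.28 = 0.0168
  C: 0.34 × 0.22 = 0.0748
Normalizing constant = 0.1877.
The ratio is 0.077 / 0.0051 (the normalizer cancels) = 15.0980.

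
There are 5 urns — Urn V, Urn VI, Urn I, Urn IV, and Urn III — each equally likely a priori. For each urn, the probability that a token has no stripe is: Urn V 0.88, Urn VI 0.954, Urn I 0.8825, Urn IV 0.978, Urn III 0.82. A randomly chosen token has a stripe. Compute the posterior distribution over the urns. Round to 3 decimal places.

Urn V 0.247, Urn VI 0.095, Urn I 0.242, Urn IV 0.045, Urn III 0.371

Taking complements, P(striped | each) = Urn V 0.12, Urn VI 0.046, Urn I 0.1175, Urn IV 0.022, Urn III 0.18.
With a uniform prior (1/5 each), posterior ∝ likelihood:
  Urn V: 0.12
  Urn VI: 0.046
  Urn I: 0.1175
  Urn IV: 0.022
  Urn III: 0.18
Normalizing constant = 0.4855.
P(Urn V | striped) = 0.12/0.4855 ≈ 0.247
P(Urn VI | striped) = 0.046/0.4855 ≈ 0.095
P(Urn I | striped) = 0.1175/0.4855 ≈ 0.242
P(Urn IV | striped) = 0.022/0.4855 ≈ 0.045
P(Urn III | striped) = 0.18/0.4855 ≈ 0.371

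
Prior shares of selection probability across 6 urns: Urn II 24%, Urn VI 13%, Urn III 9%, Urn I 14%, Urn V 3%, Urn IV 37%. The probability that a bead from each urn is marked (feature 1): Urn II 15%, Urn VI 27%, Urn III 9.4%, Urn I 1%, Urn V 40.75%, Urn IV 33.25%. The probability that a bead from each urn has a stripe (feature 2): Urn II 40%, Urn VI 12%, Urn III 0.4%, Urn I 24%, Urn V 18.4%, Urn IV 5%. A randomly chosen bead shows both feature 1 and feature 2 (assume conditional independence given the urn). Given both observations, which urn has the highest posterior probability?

Urn II

Compute prior × likelihood for every hypothesis:
  Urn II: 0.24 × 0.15 × 0.4 = 0.0144
  Urn VI: 0.13 × 0.27 × 0.12 = 0.004212
  Urn III: 0.09 × 0.094 × 0.004 = 0.00003384
  Urn I: 0.14 × 0.01 × 0.24 = 0.000336
  Urn V: 0.03 × 0.4075 × 0.184 = 0.0022494
  Urn IV: 0.37 × 0.3325 × 0.05 = 0.00615125
Sum = 0.02738249.
Largest term belongs to Urn II, so Urn II is most probable.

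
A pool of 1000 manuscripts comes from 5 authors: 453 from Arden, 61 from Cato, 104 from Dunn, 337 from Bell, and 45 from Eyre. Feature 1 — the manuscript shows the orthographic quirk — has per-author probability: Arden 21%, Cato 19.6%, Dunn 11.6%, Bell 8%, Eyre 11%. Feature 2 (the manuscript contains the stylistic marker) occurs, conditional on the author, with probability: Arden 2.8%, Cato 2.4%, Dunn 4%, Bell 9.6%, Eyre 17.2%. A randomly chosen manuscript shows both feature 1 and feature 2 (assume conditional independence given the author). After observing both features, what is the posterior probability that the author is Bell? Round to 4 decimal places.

By Bayes' rule, posterior ∝ prior × likelihood:
  Arden: 0.453 × 0.21 × 0.028 = 0.00266364
  Cato: 0.061 × 0.196 × 0.024 = 0.000286944
  Dunn: 0.104 × 0.116 × 0.04 = 0.00048256
  Bell: 0.337 × 0.08 × 0.096 = 0.00258816
  Eyre: 0.045 × 0.11 × 0.172 = 0.0008514
Sum = 0.006872704.
P(Bell | evidence) = 0.00258816 / 0.006872704 ≈ 0.3766.

0.3766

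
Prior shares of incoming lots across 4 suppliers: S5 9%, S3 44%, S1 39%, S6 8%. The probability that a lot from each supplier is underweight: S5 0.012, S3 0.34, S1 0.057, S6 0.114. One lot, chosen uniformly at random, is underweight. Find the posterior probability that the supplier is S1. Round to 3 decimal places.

Unnormalized posteriors (prior × likelihood):
  S5: 0.09 × 0.012 = 0.00108
  S3: 0.44 × 0.34 = 0.1496
  S1: 0.39 × 0.057 = 0.02223
  S6: 0.08 × 0.114 = 0.00912
Sum = 0.18203.
P(S1 | evidence) = 0.02223 / 0.18203 ≈ 0.122.

0.122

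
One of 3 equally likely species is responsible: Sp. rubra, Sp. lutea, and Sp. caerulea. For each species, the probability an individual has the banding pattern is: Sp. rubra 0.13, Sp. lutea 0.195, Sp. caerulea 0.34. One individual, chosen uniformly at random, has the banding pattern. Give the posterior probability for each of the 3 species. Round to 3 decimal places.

Sp. rubra 0.195, Sp. lutea 0.293, Sp. caerulea 0.511

With a uniform prior (1/3 each), posterior ∝ likelihood:
  Sp. rubra: 0.13
  Sp. lutea: 0.195
  Sp. caerulea: 0.34
Total = 0.665.
P(Sp. rubra | banded) = 0.13/0.665 ≈ 0.195
P(Sp. lutea | banded) = 0.195/0.665 ≈ 0.293
P(Sp. caerulea | banded) = 0.34/0.665 ≈ 0.511
(Check: 0.195+0.293+0.511 = 0.999.)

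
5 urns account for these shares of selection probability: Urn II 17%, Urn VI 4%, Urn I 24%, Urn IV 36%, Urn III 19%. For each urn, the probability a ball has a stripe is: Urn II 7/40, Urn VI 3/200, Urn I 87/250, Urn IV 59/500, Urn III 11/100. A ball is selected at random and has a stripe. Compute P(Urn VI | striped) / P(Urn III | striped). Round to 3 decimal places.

0.029

By Bayes' rule, posterior ∝ prior × likelihood:
  Urn II: 0.17 × 0.175 = 0.02975
  Urn VI: 0.04 × 0.015 = 0.0006
  Urn I: 0.24 × 0.348 = 0.08352
  Urn IV: 0.36 × 0.118 = 0.04248
  Urn III: 0.19 × 0.11 = 0.0209
Total = 0.17725.
The ratio is 0.0006 / 0.0209 (the normalizer cancels) = 0.029.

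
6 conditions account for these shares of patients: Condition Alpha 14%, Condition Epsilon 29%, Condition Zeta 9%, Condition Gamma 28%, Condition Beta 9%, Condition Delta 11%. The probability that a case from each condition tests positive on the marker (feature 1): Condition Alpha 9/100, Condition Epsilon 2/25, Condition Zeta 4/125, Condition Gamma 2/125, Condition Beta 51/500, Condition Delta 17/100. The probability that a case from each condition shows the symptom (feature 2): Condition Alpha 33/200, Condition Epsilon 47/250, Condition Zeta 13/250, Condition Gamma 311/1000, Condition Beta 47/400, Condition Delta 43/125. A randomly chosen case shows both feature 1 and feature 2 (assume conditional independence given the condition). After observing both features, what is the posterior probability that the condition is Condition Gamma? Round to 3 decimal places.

0.090

Unnormalized posteriors (prior × likelihood):
  Condition Alpha: 0.14 × 0.09 × 0.165 = 0.002079
  Condition Epsilon: 0.29 × 0.08 × 0.188 = 0.0043616
  Condition Zeta: 0.09 × 0.032 × 0.052 = 0.00014976
  Condition Gamma: 0.28 × 0.016 × 0.311 = 0.00139328
  Condition Beta: 0.09 × 0.102 × 0.1175 = 0.00107865
  Condition Delta: 0.11 × 0.17 × 0.344 = 0.0064328
Sum = 0.01549509.
P(Condition Gamma | evidence) = 0.00139328 / 0.01549509 ≈ 0.090.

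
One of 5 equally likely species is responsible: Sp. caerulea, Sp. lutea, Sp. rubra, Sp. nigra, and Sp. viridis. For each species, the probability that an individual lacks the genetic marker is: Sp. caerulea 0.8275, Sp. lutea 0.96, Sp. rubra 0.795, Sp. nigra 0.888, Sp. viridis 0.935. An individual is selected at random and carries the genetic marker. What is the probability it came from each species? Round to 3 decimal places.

Sp. caerulea 0.290, Sp. lutea 0.067, Sp. rubra 0.345, Sp. nigra 0.188, Sp. viridis 0.109

Taking complements, P(marker | each) = Sp. caerulea 0.1725, Sp. lutea 0.04, Sp. rubra 0.205, Sp. nigra 0.112, Sp. viridis 0.065.
With a uniform prior (1/5 each), posterior ∝ likelihood:
  Sp. caerulea: 0.1725
  Sp. lutea: 0.04
  Sp. rubra: 0.205
  Sp. nigra: 0.112
  Sp. viridis: 0.065
Total = 0.5945.
P(Sp. caerulea | marker) = 0.1725/0.5945 ≈ 0.290
P(Sp. lutea | marker) = 0.04/0.5945 ≈ 0.067
P(Sp. rubra | marker) = 0.205/0.5945 ≈ 0.345
P(Sp. nigra | marker) = 0.112/0.5945 ≈ 0.188
P(Sp. viridis | marker) = 0.065/0.5945 ≈ 0.109
(Check: 0.290+0.067+0.345+0.188+0.109 = 0.999.)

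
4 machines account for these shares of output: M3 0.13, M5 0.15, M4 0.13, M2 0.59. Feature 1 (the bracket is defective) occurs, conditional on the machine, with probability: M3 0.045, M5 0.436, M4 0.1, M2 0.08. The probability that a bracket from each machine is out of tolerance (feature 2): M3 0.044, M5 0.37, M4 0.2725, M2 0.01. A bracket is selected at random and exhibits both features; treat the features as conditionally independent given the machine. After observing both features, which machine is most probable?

M5

Compute prior × likelihood for every hypothesis:
  M3: 0.13 × 0.045 × 0.044 = 0.0002574
  M5: 0.15 × 0.436 × 0.37 = 0.024198
  M4: 0.13 × 0.1 × 0.2725 = 0.0035425
  M2: 0.59 × 0.08 × 0.01 = 0.000472
Total = 0.0284699.
Largest term belongs to M5, so M5 is most probable.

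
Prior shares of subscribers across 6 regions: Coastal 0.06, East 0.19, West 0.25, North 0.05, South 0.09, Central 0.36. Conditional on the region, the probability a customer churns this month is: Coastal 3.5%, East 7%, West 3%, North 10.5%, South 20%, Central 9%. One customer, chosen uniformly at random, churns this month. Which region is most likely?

Unnormalized posteriors (prior × likelihood):
  Coastal: 0.06 × 0.035 = 0.0021
  East: 0.19 × 0.07 = 0.0133
  West: 0.25 × 0.03 = 0.0075
  North: 0.05 × 0.105 = 0.00525
  South: 0.09 × 0.2 = 0.018
  Central: 0.36 × 0.09 = 0.0324
Normalizing constant = 0.07855.
Largest term belongs to Central, so Central is most probable.

Central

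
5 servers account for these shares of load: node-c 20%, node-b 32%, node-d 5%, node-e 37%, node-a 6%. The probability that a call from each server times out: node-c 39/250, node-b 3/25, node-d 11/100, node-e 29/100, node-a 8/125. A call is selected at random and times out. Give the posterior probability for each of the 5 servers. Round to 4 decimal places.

node-c 0.1675, node-b 0.2062, node-d 0.0295, node-e 0.5761, node-a 0.0206

Prior × likelihood for each hypothesis:
  node-c: 0.2 × 0.156 = 0.0312
  node-b: 0.32 × 0.12 = 0.0384
  node-d: 0.05 × 0.11 = 0.0055
  node-e: 0.37 × 0.29 = 0.1073
  node-a: 0.06 × 0.064 = 0.00384
Sum = 0.18624.
P(node-c | timeout) = 0.0312/0.18624 ≈ 0.1675
P(node-b | timeout) = 0.0384/0.18624 ≈ 0.2062
P(node-d | timeout) = 0.0055/0.18624 ≈ 0.0295
P(node-e | timeout) = 0.1073/0.18624 ≈ 0.5761
P(node-a | timeout) = 0.00384/0.18624 ≈ 0.0206
(Check: 0.1675+0.2062+0.0295+0.5761+0.0206 = 0.9999.)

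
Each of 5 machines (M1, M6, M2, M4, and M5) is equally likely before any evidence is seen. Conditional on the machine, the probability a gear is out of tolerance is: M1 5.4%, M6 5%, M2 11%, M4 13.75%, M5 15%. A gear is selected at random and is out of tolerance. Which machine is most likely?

Since the prior is uniform, the posterior is proportional to the likelihood:
  M1: 0.054
  M6: 0.05
  M2: 0.11
  M4: 0.1375
  M5: 0.15
Total = 0.5015.
Largest term belongs to M5, so M5 is most probable.

M5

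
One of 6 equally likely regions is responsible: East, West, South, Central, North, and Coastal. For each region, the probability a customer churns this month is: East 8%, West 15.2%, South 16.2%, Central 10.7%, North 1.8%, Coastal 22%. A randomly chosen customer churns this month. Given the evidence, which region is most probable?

Coastal

Since the prior is uniform, the posterior is proportional to the likelihood:
  East: 0.08
  West: 0.152
  South: 0.162
  Central: 0.107
  North: 0.018
  Coastal: 0.22
Normalizing constant = 0.739.
Largest term belongs to Coastal, so Coastal is most probable.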